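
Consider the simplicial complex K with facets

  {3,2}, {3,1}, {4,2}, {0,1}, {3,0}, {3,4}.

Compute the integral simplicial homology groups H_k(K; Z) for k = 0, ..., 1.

Take the total order 0 < 1 < 2 < 3 < 4 on the vertex set. Then K (dimension 1) consists of the simplices:

  0-simplices (5): [0], [1], [2], [3], [4]
  1-simplices (6): [0,1], [0,3], [1,3], [2,3], [2,4], [3,4]

giving chain groups C_0 ≅ Z^5, C_1 ≅ Z^6.

The boundary map ∂_1: C_1 → C_0 maps an edge to its endpoints' difference, ∂[p,q] = q − p.
The 5×6 boundary matrix has rank 4 and Smith normal form diag(1,1,1,1).

Computing H_k = (kernel of ∂_k) / (image of ∂_{k+1}):

  H_0: rank C_0 − rank ∂_1 = 5 − 4 = 1, and the invariant factors of ∂_1 are all 1, so H_0 = Z.
  H_1: rank ker ∂_1 − rank ∂_2 = (6 − 4) − 0 = 2, and there is no ∂_2, so H_1 = Z^2.

H_0 ≅ Z,  H_1 ≅ Z^2.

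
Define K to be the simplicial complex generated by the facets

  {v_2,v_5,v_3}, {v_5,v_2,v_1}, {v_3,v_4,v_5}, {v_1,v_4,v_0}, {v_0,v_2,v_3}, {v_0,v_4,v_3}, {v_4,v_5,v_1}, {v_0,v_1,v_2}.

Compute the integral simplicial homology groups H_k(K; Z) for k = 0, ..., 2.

H_0 ≅ Z,  H_1 = 0,  H_2 ≅ Z.

Fix the vertex order v_0 < v_1 < v_2 < v_3 < v_4 < v_5 and write every simplex with vertices in increasing order. Then dim K = 2 and the simplices of K are:

  0-simplices (6): [v_0], [v_1], [v_2], [v_3], [v_4], [v_5]
  1-simplices (12): [v_0,v_1], [v_0,v_2], [v_0,v_3], [v_0,v_4], [v_1,v_2], [v_1,v_4], [v_1,v_5], [v_2,v_3], [v_2,v_5], [v_3,v_4], [v_3,v_5], [v_4,v_5]
  2-simplices (8): [v_0,v_1,v_2], [v_0,v_1,v_4], [v_0,v_2,v_3], [v_0,v_3,v_4], [v_1,v_2,v_5], [v_1,v_4,v_5], [v_2,v_3,v_5], [v_3,v_4,v_5]

so the chain groups are C_0 ≅ Z^6, C_1 ≅ Z^12, C_2 ≅ Z^8.

Boundary ∂_1: C_1 → C_0 sends each edge [p,q] (with p < q) to q − p.
The 6×12 boundary matrix has rank 5 and Smith normal form diag(1,1,1,1,1).

∂_2: C_2 → C_1 maps a triangle to the signed sum of its edges. For instance
  ∂[v_0,v_1,v_2] = [v_1,v_2] − [v_0,v_2] + [v_0,v_1],
  ∂[v_3,v_4,v_5] = [v_4,v_5] − [v_3,v_5] + [v_3,v_4].
The resulting 12×8 matrix has rank 7, and its Smith normal form has invariant factors (1,1,1,1,1,1,1).

Now H_k = ker ∂_k / im ∂_{k+1}, so:

  H_0: rank C_0 − rank ∂_1 = 6 − 5 = 1, and the invariant factors of ∂_1 are all 1, so H_0 ≅ Z.
  H_1: rank ker ∂_1 − rank ∂_2 = (12 − 5) − 7 = 0, and the invariant factors of ∂_2 are all 1, so H_1 ≅ 0.
  H_2: rank ker ∂_2 − rank ∂_3 = (8 − 7) − 0 = 1, and there is no ∂_3, so H_2 ≅ Z.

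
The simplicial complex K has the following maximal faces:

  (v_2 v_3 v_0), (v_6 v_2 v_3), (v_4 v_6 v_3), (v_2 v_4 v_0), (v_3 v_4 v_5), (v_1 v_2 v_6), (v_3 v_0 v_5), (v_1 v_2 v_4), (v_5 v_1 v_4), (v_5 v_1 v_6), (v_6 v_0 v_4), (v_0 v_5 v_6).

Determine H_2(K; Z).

Take the total order v_0 < v_1 < v_2 < v_3 < v_4 < v_5 < v_6 on the vertex set. Then K (dimension 2) consists of the simplices:

  0-simplices (7): [v_0], [v_1], [v_2], [v_3], [v_4], [v_5], [v_6]
  1-simplices (18): (18 of them)
  2-simplices (12): (12 of them)

so the chain groups are C_0 ≅ Z^7, C_1 ≅ Z^18, C_2 ≅ Z^12.

The boundary map ∂_1: C_1 → C_0 sends each edge [p,q] (with p < q) to q − p.
This gives a 7×18 integer matrix of rank 6; reducing to Smith normal form yields diagonal entries (1,1,1,1,1,1).

∂_2: C_2 → C_1 sends each 2-simplex [p,q,r] to [q,r] − [p,r] + [p,q]. For instance
  ∂[v_3,v_4,v_6] = [v_4,v_6] − [v_3,v_6] + [v_3,v_4],
  ∂[v_0,v_5,v_6] = [v_5,v_6] − [v_0,v_6] + [v_0,v_5].
The resulting 18×12 matrix has rank 12, and its Smith normal form has invariant factors (1,1,1,1,1,1,1,1,1,1,1,2).

Reading off H_k = ker ∂_k / im ∂_{k+1}:

  H_2: rank ker ∂_2 − rank ∂_3 = (12 − 12) − 0 = 0, and there is no ∂_3, so H_2 = 0.

(K is a triangulation of the real projective plane RP^2.)

H_2 ≅ 0.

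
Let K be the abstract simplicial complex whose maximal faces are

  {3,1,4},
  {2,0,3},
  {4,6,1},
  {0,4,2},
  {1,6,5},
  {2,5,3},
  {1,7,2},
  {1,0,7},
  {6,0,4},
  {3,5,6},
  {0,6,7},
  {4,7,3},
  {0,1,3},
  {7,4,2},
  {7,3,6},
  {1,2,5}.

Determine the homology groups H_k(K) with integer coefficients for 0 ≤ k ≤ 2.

K has 8 vertices, 24 edges, 16 triangles.
rank ∂_0 = 0, rank ∂_1 = 7 ⇒ b_0 = 8 − 0 − 7 = 1; all invariant factors of ∂_1 are 1 so no torsion. So H_0 = Z.
rank ∂_1 = 7, rank ∂_2 = 15 ⇒ b_1 = 24 − 7 − 15 = 2; all invariant factors of ∂_2 are 1 so no torsion. So H_1 = Z^2.
rank ∂_2 = 15, rank ∂_3 = 0 ⇒ b_2 = 16 − 15 − 0 = 1. So H_2 = Z.

H_0 ≅ Z,  H_1 ≅ Z^2,  H_2 ≅ Z.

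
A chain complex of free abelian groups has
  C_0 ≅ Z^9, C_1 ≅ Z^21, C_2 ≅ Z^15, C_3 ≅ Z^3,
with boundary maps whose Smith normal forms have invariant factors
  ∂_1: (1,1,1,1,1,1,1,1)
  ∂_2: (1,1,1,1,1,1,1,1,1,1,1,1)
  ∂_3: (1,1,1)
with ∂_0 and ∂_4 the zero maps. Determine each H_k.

H_0: b_0 = 9 − 0 − 8 = 1; torsion from ∂_1 factors > 1: none. So H_0 = Z.
H_1: b_1 = 21 − 8 − 12 = 1; torsion from ∂_2 factors > 1: none. So H_1 = Z.
H_2: b_2 = 15 − 12 − 3 = 0; torsion from ∂_3 factors > 1: none. So H_2 = 0.
H_3: b_3 = 3 − 3 − 0 = 0; torsion from ∂_4 factors > 1: none. So H_3 = 0.

H_0 = Z,  H_1 = Z,  H_2 = 0,  H_3 = 0.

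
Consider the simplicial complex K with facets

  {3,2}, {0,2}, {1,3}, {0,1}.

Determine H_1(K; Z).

H_1 ≅ Z.

Order the vertices as 0 < 1 < 2 < 3. Listing each simplex with vertices in this order, K has dimension 1 with simplices:

  0-simplices (4): [0], [1], [2], [3]
  1-simplices (4): [0,1], [0,2], [1,3], [2,3]

Hence C_0 ≅ Z^4, C_1 ≅ Z^4.

∂_1: C_1 → C_0 maps an edge to its endpoints' difference, ∂[p,q] = q − p. For instance
  ∂[0,1] = [1] − [0].
This gives a 4×4 integer matrix of rank 3; reducing to Smith normal form yields diagonal entries (1,1,1).

Computing H_k = (kernel of ∂_k) / (image of ∂_{k+1}):

  H_1: rank ker ∂_1 − rank ∂_2 = (4 − 3) − 0 = 1, and there is no ∂_2, so H_1 = Z.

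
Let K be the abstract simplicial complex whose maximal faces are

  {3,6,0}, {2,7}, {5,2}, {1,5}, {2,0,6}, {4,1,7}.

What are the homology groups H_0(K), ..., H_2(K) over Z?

H_0 ≅ Z,  H_1 ≅ Z,  H_2 = 0.

Fix the vertex order 0 < 1 < 2 < 3 < 4 < 5 < 6 < 7 and write every simplex with vertices in increasing order. Then dim K = 2 and the simplices of K are:

  0-simplices (8): [0], [1], [2], [3], [4], [5], [6], [7]
  1-simplices (11): [0,2], [0,3], [0,6], [1,4], [1,5], [1,7], [2,5], [2,6], [2,7], [3,6], [4,7]
  2-simplices (3): [0,2,6], [0,3,6], [1,4,7]

so the chain groups are C_0 ≅ Z^8, C_1 ≅ Z^11, C_2 ≅ Z^3.

∂_1: C_1 → C_0 sends each edge [p,q] (with p < q) to q − p. For instance
  ∂[2,6] = [6] − [2].
The resulting 8×11 matrix has rank 7, and its Smith normal form has invariant factors (1,1,1,1,1,1,1).

∂_2: C_2 → C_1 acts by ∂[p,q,r] = [q,r] − [p,r] + [p,q]. For instance
  ∂[0,2,6] = [2,6] − [0,6] + [0,2],
  ∂[0,3,6] = [3,6] − [0,6] + [0,3].
The 11×3 boundary matrix has rank 3 and Smith normal form diag(1,1,1).

Computing H_k = (kernel of ∂_k) / (image of ∂_{k+1}):

  H_0: rank C_0 − rank ∂_1 = 8 − 7 = 1, and the invariant factors of ∂_1 are all 1, so H_0 ≅ Z.
  H_1: rank ker ∂_1 − rank ∂_2 = (11 − 7) − 3 = 1, and the invariant factors of ∂_2 are all 1, so H_1 ≅ Z.
  H_2: rank ker ∂_2 − rank ∂_3 = (3 − 3) − 0 = 0, and there is no ∂_3, so H_2 ≅ 0.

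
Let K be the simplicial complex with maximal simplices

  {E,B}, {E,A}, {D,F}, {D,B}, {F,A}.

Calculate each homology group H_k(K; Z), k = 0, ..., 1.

H_0 ≅ Z,  H_1 ≅ Z.

We work with the vertex ordering A < B < D < E < F. The simplices of K, each written with vertices in increasing order, are:

  0-simplices (5): A, B, D, E, F
  1-simplices (5): AE, AF, BD, BE, DF

Hence C_0 ≅ Z^5, C_1 ≅ Z^5.

∂_1: C_1 → C_0 sends each edge [p,q] (with p < q) to q − p. For instance
  ∂BD = D − B.
The resulting 5×5 matrix has rank 4, and its Smith normal form has invariant factors (1,1,1,1).

Reading off H_k = ker ∂_k / im ∂_{k+1}:

  H_0: rank C_0 − rank ∂_1 = 5 − 4 = 1, and the invariant factors of ∂_1 are all 1, so H_0 ≅ Z.
  H_1: rank ker ∂_1 − rank ∂_2 = (5 − 4) − 0 = 1, and there is no ∂_2, so H_1 ≅ Z.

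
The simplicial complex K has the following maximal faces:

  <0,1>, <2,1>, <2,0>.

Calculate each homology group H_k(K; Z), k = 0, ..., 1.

Fix the vertex order 0 < 1 < 2 and write every simplex with vertices in increasing order. Then dim K = 1 and the simplices of K are:

  0-simplices (3): [0], [1], [2]
  1-simplices (3): [0,1], [0,2], [1,2]

giving chain groups C_0 ≅ Z^3, C_1 ≅ Z^3.

Boundary ∂_1: C_1 → C_0 is given by ∂[p,q] = [q] − [p].
The 3×3 boundary matrix has rank 2 and Smith normal form diag(1,1).

Reading off H_k = ker ∂_k / im ∂_{k+1}:

  H_0: rank C_0 − rank ∂_1 = 3 − 2 = 1, and the invariant factors of ∂_1 are all 1, so H_0 ≅ Z.
  H_1: rank ker ∂_1 − rank ∂_2 = (3 − 2) − 0 = 1, and there is no ∂_2, so H_1 ≅ Z.

(K is a triangulation of the circle S^1.)

H_0 = Z,  H_1 = Z.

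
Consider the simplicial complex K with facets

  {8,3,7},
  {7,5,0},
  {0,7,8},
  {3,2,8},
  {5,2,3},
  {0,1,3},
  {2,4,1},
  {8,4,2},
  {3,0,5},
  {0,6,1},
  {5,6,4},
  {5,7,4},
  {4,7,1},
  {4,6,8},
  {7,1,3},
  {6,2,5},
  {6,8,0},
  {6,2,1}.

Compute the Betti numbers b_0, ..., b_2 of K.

b_0 = 1, b_1 = 1, b_2 = 0.

K has 9 vertices, 27 edges, 18 triangles.
rank ∂_0 = 0, rank ∂_1 = 8 ⇒ b_0 = 9 − 0 − 8 = 1; all invariant factors of ∂_1 are 1 so no torsion. So H_0 ≅ Z.
rank ∂_1 = 8, rank ∂_2 = 18 ⇒ b_1 = 27 − 8 − 18 = 1; ∂_2 has invariant factor(s) [2] giving torsion. So H_1 ≅ Z ⊕ Z/2.
rank ∂_2 = 18, rank ∂_3 = 0 ⇒ b_2 = 18 − 18 − 0 = 0. So H_2 ≅ 0.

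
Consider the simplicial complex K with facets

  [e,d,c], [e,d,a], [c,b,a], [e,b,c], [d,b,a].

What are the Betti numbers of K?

b_0 = 1, b_1 = 1, b_2 = 0.

K has 5 vertices, 10 edges, 5 triangles.
rank ∂_0 = 0, rank ∂_1 = 4 ⇒ b_0 = 5 − 0 − 4 = 1; all invariant factors of ∂_1 are 1 so no torsion. So H_0 ≅ Z.
rank ∂_1 = 4, rank ∂_2 = 5 ⇒ b_1 = 10 − 4 − 5 = 1; all invariant factors of ∂_2 are 1 so no torsion. So H_1 ≅ Z.
rank ∂_2 = 5, rank ∂_3 = 0 ⇒ b_2 = 5 − 5 − 0 = 0. So H_2 ≅ 0.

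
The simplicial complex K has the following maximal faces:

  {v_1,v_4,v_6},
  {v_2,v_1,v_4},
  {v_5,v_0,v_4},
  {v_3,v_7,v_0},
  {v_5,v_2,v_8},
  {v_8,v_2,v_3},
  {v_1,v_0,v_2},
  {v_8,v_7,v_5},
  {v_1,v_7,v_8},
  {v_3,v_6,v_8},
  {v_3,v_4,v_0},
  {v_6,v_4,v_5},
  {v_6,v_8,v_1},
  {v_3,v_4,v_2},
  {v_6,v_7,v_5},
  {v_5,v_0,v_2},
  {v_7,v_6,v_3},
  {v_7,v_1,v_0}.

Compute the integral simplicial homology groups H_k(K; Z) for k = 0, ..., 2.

Order the vertices as v_0 < v_1 < v_2 < v_3 < v_4 < v_5 < v_6 < v_7 < v_8. Listing each simplex with vertices in this order, K has dimension 2 with simplices:

  0-simplices (9): [v_0], [v_1], [v_2], [v_3], [v_4], [v_5], [v_6], [v_7], [v_8]
  1-simplices (27): (27 of them)
  2-simplices (18): (18 of them)

so the chain groups are C_0 ≅ Z^9, C_1 ≅ Z^27, C_2 ≅ Z^18.

∂_1: C_1 → C_0 is given by ∂[p,q] = [q] − [p]. For instance
  ∂[v_5,v_6] = [v_6] − [v_5].
The 9×27 boundary matrix has rank 8 and Smith normal form diag(1,1,1,1,1,1,1,1).

Boundary ∂_2: C_2 → C_1 maps a triangle to the signed sum of its edges. For instance
  ∂[v_3,v_6,v_7] = [v_6,v_7] − [v_3,v_7] + [v_3,v_6],
  ∂[v_0,v_1,v_7] = [v_1,v_7] − [v_0,v_7] + [v_0,v_1].
The 27×18 boundary matrix has rank 18 and Smith normal form diag(1,1,1,1,1,1,1,1,1,1,1,1,1,1,1,1,1,2).

From H_k ≅ ker(∂_k) / im(∂_{k+1}) we obtain:

  H_0: rank C_0 − rank ∂_1 = 9 − 8 = 1, and the invariant factors of ∂_1 are all 1, so H_0 ≅ Z.
  H_1: rank ker ∂_1 − rank ∂_2 = (27 − 8) − 18 = 1, and ∂_2 has invariant factor 2 > 1, so H_1 ≅ Z ⊕ Z_2.
  H_2: rank ker ∂_2 − rank ∂_3 = (18 − 18) − 0 = 0, and there is no ∂_3, so H_2 ≅ 0.

As a check, the Euler characteristic is 9 − 27 + 18 = 0, which agrees with 1 − 1 + 0 = 0.

H_0 = Z,  H_1 = Z ⊕ Z_2,  H_2 = 0.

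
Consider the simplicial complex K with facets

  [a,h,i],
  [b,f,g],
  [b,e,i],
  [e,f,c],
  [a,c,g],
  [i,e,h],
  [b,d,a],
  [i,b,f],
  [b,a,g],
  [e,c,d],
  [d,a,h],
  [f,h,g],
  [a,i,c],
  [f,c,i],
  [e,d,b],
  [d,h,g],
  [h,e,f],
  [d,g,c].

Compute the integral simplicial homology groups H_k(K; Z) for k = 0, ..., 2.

K has 9 vertices, 27 edges, 18 triangles.
rank ∂_0 = 0, rank ∂_1 = 8 ⇒ b_0 = 9 − 0 − 8 = 1; all invariant factors of ∂_1 are 1 so no torsion. So H_0 = Z.
rank ∂_1 = 8, rank ∂_2 = 18 ⇒ b_1 = 27 − 8 − 18 = 1; ∂_2 has invariant factor(s) [2] giving torsion. So H_1 = Z ⊕ Z/2.
rank ∂_2 = 18, rank ∂_3 = 0 ⇒ b_2 = 18 − 18 − 0 = 0. So H_2 = 0.

H_0 ≅ Z,  H_1 ≅ Z ⊕ Z/2,  H_2 = 0.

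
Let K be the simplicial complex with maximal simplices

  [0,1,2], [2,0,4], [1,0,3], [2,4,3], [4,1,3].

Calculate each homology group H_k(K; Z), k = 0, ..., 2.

H_0 = Z,  H_1 = Z,  H_2 = 0.

We work with the vertex ordering 0 < 1 < 2 < 3 < 4. The simplices of K, each written with vertices in increasing order, are:

  0-simplices (5): [0], [1], [2], [3], [4]
  1-simplices (10): [0,1], [0,2], [0,3], [0,4], [1,2], [1,3], [1,4], [2,3], [2,4], [3,4]
  2-simplices (5): [0,1,2], [0,1,3], [0,2,4], [1,3,4], [2,3,4]

giving chain groups C_0 ≅ Z^5, C_1 ≅ Z^10, C_2 ≅ Z^5.

The boundary map ∂_1: C_1 → C_0 maps an edge to its endpoints' difference, ∂[p,q] = q − p. For instance
  ∂[3,4] = [4] − [3].
This gives a 5×10 integer matrix of rank 4; reducing to Smith normal form yields diagonal entries (1,1,1,1).

Boundary ∂_2: C_2 → C_1 sends each 2-simplex [p,q,r] to [q,r] − [p,r] + [p,q]. For instance
  ∂[0,2,4] = [2,4] − [0,4] + [0,2],
  ∂[0,1,2] = [1,2] − [0,2] + [0,1].
This gives a 10×5 integer matrix of rank 5; reducing to Smith normal form yields diagonal entries (1,1,1,1,1).

From H_k ≅ ker(∂_k) / im(∂_{k+1}) we obtain:

  H_0: rank C_0 − rank ∂_1 = 5 − 4 = 1, and the invariant factors of ∂_1 are all 1, so H_0 = Z.
  H_1: rank ker ∂_1 − rank ∂_2 = (10 − 4) − 5 = 1, and the invariant factors of ∂_2 are all 1, so H_1 = Z.
  H_2: rank ker ∂_2 − rank ∂_3 = (5 − 5) − 0 = 0, and there is no ∂_3, so H_2 = 0.

(K is a triangulation of the Möbius band.)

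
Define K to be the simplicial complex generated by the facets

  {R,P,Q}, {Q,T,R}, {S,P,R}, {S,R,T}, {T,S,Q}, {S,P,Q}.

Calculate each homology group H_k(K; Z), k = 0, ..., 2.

K has 5 vertices, 9 edges, 6 triangles.
rank ∂_0 = 0, rank ∂_1 = 4 ⇒ b_0 = 5 − 0 − 4 = 1; all invariant factors of ∂_1 are 1 so no torsion. So H_0 ≅ Z.
rank ∂_1 = 4, rank ∂_2 = 5 ⇒ b_1 = 9 − 4 − 5 = 0; all invariant factors of ∂_2 are 1 so no torsion. So H_1 ≅ 0.
rank ∂_2 = 5, rank ∂_3 = 0 ⇒ b_2 = 6 − 5 − 0 = 1. So H_2 ≅ Z.

H_0 = Z,  H_1 = 0,  H_2 = Z.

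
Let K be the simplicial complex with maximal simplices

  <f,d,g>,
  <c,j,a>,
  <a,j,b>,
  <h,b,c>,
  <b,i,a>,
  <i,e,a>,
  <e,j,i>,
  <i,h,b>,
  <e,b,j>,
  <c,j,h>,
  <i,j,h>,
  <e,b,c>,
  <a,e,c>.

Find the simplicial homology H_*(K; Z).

H_0 = Z^2,  H_1 = Z/2,  H_2 = 0.

K has 10 vertices, 21 edges, 13 triangles.
rank ∂_0 = 0, rank ∂_1 = 8 ⇒ b_0 = 10 − 0 − 8 = 2; all invariant factors of ∂_1 are 1 so no torsion. So H_0 = Z^2.
rank ∂_1 = 8, rank ∂_2 = 13 ⇒ b_1 = 21 − 8 − 13 = 0; ∂_2 has invariant factor(s) [2] giving torsion. So H_1 = Z/2.
rank ∂_2 = 13, rank ∂_3 = 0 ⇒ b_2 = 13 − 13 − 0 = 0. So H_2 = 0.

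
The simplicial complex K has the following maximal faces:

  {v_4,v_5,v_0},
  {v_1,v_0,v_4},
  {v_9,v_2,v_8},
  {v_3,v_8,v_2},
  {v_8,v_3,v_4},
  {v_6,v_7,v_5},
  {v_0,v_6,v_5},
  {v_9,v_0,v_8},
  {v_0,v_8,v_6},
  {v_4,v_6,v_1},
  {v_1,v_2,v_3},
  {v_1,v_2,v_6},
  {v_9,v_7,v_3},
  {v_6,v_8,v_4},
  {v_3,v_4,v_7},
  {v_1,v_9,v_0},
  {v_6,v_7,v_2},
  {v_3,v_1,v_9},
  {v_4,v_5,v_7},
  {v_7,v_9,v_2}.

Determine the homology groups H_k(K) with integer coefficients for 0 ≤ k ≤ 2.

K has 10 vertices, 30 edges, 20 triangles.
rank ∂_0 = 0, rank ∂_1 = 9 ⇒ b_0 = 10 − 0 − 9 = 1; all invariant factors of ∂_1 are 1 so no torsion. So H_0 ≅ Z.
rank ∂_1 = 9, rank ∂_2 = 20 ⇒ b_1 = 30 − 9 − 20 = 1; ∂_2 has invariant factor(s) [2] giving torsion. So H_1 ≅ Z × Z/2.
rank ∂_2 = 20, rank ∂_3 = 0 ⇒ b_2 = 20 − 20 − 0 = 0. So H_2 ≅ 0.

H_0 ≅ Z,  H_1 ≅ Z × Z/2,  H_2 = 0.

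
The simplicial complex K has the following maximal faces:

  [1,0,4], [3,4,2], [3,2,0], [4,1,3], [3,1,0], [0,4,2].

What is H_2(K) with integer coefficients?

H_2 = Z.

K has 5 vertices, 9 edges, 6 triangles.
rank ∂_2 = 5, rank ∂_3 = 0 ⇒ b_2 = 6 − 5 − 0 = 1. So H_2 = Z.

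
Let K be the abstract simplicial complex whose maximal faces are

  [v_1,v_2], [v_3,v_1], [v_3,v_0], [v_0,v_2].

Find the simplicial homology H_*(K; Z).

H_0 = Z,  H_1 = Z.

We work with the vertex ordering v_0 < v_1 < v_2 < v_3. The simplices of K, each written with vertices in increasing order, are:

  0-simplices (4): [v_0], [v_1], [v_2], [v_3]
  1-simplices (4): [v_0,v_2], [v_0,v_3], [v_1,v_2], [v_1,v_3]

Hence C_0 ≅ Z^4, C_1 ≅ Z^4.

∂_1: C_1 → C_0 maps an edge to its endpoints' difference, ∂[p,q] = q − p. For instance
  ∂[v_1,v_3] = [v_3] − [v_1].
As a 4×4 matrix over Z this has rank 3, with invariant factors (1,1,1).

Now H_k = ker ∂_k / im ∂_{k+1}, so:

  H_0: rank C_0 − rank ∂_1 = 4 − 3 = 1, and the invariant factors of ∂_1 are all 1, so H_0 = Z.
  H_1: rank ker ∂_1 − rank ∂_2 = (4 − 3) − 0 = 1, and there is no ∂_2, so H_1 = Z.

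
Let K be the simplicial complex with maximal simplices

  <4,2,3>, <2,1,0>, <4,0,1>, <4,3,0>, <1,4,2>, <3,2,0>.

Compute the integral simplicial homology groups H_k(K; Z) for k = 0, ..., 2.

H_0 ≅ Z,  H_1 = 0,  H_2 ≅ Z.

Take the total order 0 < 1 < 2 < 3 < 4 on the vertex set. Then K (dimension 2) consists of the simplices:

  0-simplices (5): [0], [1], [2], [3], [4]
  1-simplices (9): [0,1], [0,2], [0,3], [0,4], [1,2], [1,4], [2,3], [2,4], [3,4]
  2-simplices (6): [0,1,2], [0,1,4], [0,2,3], [0,3,4], [1,2,4], [2,3,4]

so the chain groups are C_0 ≅ Z^5, C_1 ≅ Z^9, C_2 ≅ Z^6.

The boundary map ∂_1: C_1 → C_0 is given by ∂[p,q] = [q] − [p]. For instance
  ∂[2,3] = [3] − [2].
The 5×9 boundary matrix has rank 4 and Smith normal form diag(1,1,1,1).

The boundary map ∂_2: C_2 → C_1 acts by ∂[p,q,r] = [q,r] − [p,r] + [p,q]. For instance
  ∂[0,2,3] = [2,3] − [0,3] + [0,2],
  ∂[2,3,4] = [3,4] − [2,4] + [2,3].
The resulting 9×6 matrix has rank 5, and its Smith normal form has invariant factors (1,1,1,1,1).

Reading off H_k = ker ∂_k / im ∂_{k+1}:

  H_0: rank C_0 − rank ∂_1 = 5 − 4 = 1, and the invariant factors of ∂_1 are all 1, so H_0 ≅ Z.
  H_1: rank ker ∂_1 − rank ∂_2 = (9 − 4) − 5 = 0, and the invariant factors of ∂_2 are all 1, so H_1 ≅ 0.
  H_2: rank ker ∂_2 − rank ∂_3 = (6 − 5) − 0 = 1, and there is no ∂_3, so H_2 ≅ Z.

As a check, the Euler characteristic is 5 − 9 + 6 = 2, which agrees with 1 − 0 + 1 = 2.
(K is a triangulation of the 2-sphere S^2.)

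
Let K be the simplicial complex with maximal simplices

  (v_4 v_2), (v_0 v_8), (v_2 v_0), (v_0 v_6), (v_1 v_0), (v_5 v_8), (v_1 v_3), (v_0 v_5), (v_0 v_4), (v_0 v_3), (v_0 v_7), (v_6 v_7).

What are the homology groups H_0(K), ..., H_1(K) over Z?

Order the vertices as v_0 < v_1 < v_2 < v_3 < v_4 < v_5 < v_6 < v_7 < v_8. Listing each simplex with vertices in this order, K has dimension 1 with simplices:

  0-simplices (9): [v_0], [v_1], [v_2], [v_3], [v_4], [v_5], [v_6], [v_7], [v_8]
  1-simplices (12): [v_0,v_1], [v_0,v_2], [v_0,v_3], [v_0,v_4], [v_0,v_5], [v_0,v_6], [v_0,v_7], [v_0,v_8], [v_1,v_3], [v_2,v_4], [v_5,v_8], [v_6,v_7]

Hence C_0 ≅ Z^9, C_1 ≅ Z^12.

Boundary ∂_1: C_1 → C_0 sends each edge [p,q] (with p < q) to q − p. For instance
  ∂[v_2,v_4] = [v_4] − [v_2].
The resulting 9×12 matrix has rank 8, and its Smith normal form has invariant factors (1,1,1,1,1,1,1,1).

Reading off H_k = ker ∂_k / im ∂_{k+1}:

  H_0: rank C_0 − rank ∂_1 = 9 − 8 = 1, and the invariant factors of ∂_1 are all 1, so H_0 = Z.
  H_1: rank ker ∂_1 − rank ∂_2 = (12 − 8) − 0 = 4, and there is no ∂_2, so H_1 = Z^4.

As a check, the Euler characteristic is 9 − 12 = -3, which agrees with 1 − 4 = -3.
(K is a triangulation of a wedge of 4 circles.)

H_0 = Z,  H_1 = Z^4.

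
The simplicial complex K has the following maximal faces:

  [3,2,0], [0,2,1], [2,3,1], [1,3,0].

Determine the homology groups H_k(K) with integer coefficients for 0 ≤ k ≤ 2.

K has 4 vertices, 6 edges, 4 triangles.
rank ∂_0 = 0, rank ∂_1 = 3 ⇒ b_0 = 4 − 0 − 3 = 1; all invariant factors of ∂_1 are 1 so no torsion. So H_0 ≅ Z.
rank ∂_1 = 3, rank ∂_2 = 3 ⇒ b_1 = 6 − 3 − 3 = 0; all invariant factors of ∂_2 are 1 so no torsion. So H_1 ≅ 0.
rank ∂_2 = 3, rank ∂_3 = 0 ⇒ b_2 = 4 − 3 − 0 = 1. So H_2 ≅ Z.

H_0 = Z,  H_1 = 0,  H_2 = Z.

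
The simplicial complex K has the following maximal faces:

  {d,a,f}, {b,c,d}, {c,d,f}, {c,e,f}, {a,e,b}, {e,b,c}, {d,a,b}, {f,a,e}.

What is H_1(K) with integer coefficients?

Order the vertices as a < b < c < d < e < f. Listing each simplex with vertices in this order, K has dimension 2 with simplices:

  0-simplices (6): a, b, c, d, e, f
  1-simplices (12): ab, ad, ae, af, bc, bd, be, cd, ce, cf, df, ef
  2-simplices (8): abd, abe, adf, aef, bcd, bce, cdf, cef

giving chain groups C_0 ≅ Z^6, C_1 ≅ Z^12, C_2 ≅ Z^8.

Boundary ∂_1: C_1 → C_0 is given by ∂[p,q] = [q] − [p]. For instance
  ∂ce = e − c.
The 6×12 boundary matrix has rank 5 and Smith normal form diag(1,1,1,1,1).

The boundary map ∂_2: C_2 → C_1 sends each 2-simplex [p,q,r] to [q,r] − [p,r] + [p,q]. For instance
  ∂aef = ef − af + ae,
  ∂cdf = df − cf + cd.
The resulting 12×8 matrix has rank 7, and its Smith normal form has invariant factors (1,1,1,1,1,1,1).

From H_k ≅ ker(∂_k) / im(∂_{k+1}) we obtain:

  H_1: rank ker ∂_1 − rank ∂_2 = (12 − 5) − 7 = 0, and the invariant factors of ∂_2 are all 1, so H_1 = 0.

H_1 ≅ 0.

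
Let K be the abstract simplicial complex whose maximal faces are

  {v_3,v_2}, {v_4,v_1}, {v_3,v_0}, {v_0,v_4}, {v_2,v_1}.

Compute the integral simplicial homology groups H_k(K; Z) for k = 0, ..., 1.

H_0 = Z,  H_1 = Z.

Order the vertices as v_0 < v_1 < v_2 < v_3 < v_4. Listing each simplex with vertices in this order, K has dimension 1 with simplices:

  0-simplices (5): [v_0], [v_1], [v_2], [v_3], [v_4]
  1-simplices (5): [v_0,v_3], [v_0,v_4], [v_1,v_2], [v_1,v_4], [v_2,v_3]

so the chain groups are C_0 ≅ Z^5, C_1 ≅ Z^5.

Boundary ∂_1: C_1 → C_0 sends each edge [p,q] (with p < q) to q − p.
The 5×5 boundary matrix has rank 4 and Smith normal form diag(1,1,1,1).

Computing H_k = (kernel of ∂_k) / (image of ∂_{k+1}):

  H_0: rank C_0 − rank ∂_1 = 5 − 4 = 1, and the invariant factors of ∂_1 are all 1, so H_0 ≅ Z.
  H_1: rank ker ∂_1 − rank ∂_2 = (5 − 4) − 0 = 1, and there is no ∂_2, so H_1 ≅ Z.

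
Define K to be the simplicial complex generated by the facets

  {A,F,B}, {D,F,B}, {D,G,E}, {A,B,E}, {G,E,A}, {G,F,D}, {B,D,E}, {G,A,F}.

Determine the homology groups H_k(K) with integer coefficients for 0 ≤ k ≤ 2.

K has 6 vertices, 12 edges, 8 triangles.
rank ∂_0 = 0, rank ∂_1 = 5 ⇒ b_0 = 6 − 0 − 5 = 1; all invariant factors of ∂_1 are 1 so no torsion. So H_0 ≅ Z.
rank ∂_1 = 5, rank ∂_2 = 7 ⇒ b_1 = 12 − 5 − 7 = 0; all invariant factors of ∂_2 are 1 so no torsion. So H_1 ≅ 0.
rank ∂_2 = 7, rank ∂_3 = 0 ⇒ b_2 = 8 − 7 − 0 = 1. So H_2 ≅ Z.

H_0 = Z,  H_1 = 0,  H_2 = Z.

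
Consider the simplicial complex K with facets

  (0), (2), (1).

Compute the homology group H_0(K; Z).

We work with the vertex ordering 0 < 1 < 2. The simplices of K, each written with vertices in increasing order, are:

  0-simplices (3): [0], [1], [2]

Hence C_0 ≅ Z^3.

From H_k ≅ ker(∂_k) / im(∂_{k+1}) we obtain:

  H_0: rank C_0 − rank ∂_1 = 3 − 0 = 3, and there is no ∂_1, so H_0 ≅ Z^3.

H_0 = Z^3.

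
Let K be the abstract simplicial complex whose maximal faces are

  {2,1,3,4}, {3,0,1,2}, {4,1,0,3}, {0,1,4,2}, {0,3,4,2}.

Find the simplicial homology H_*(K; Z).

We work with the vertex ordering 0 < 1 < 2 < 3 < 4. The simplices of K, each written with vertices in increasing order, are:

  0-simplices (5): [0], [1], [2], [3], [4]
  1-simplices (10): [0,1], [0,2], [0,3], [0,4], [1,2], [1,3], [1,4], [2,3], [2,4], [3,4]
  2-simplices (10): [0,1,2], [0,1,3], [0,1,4], [0,2,3], [0,2,4], [0,3,4], [1,2,3], [1,2,4], [1,3,4], [2,3,4]
  3-simplices (5): [0,1,2,3], [0,1,2,4], [0,1,3,4], [0,2,3,4], [1,2,3,4]

Hence C_0 ≅ Z^5, C_1 ≅ Z^10, C_2 ≅ Z^10, C_3 ≅ Z^5.

∂_1: C_1 → C_0 is given by ∂[p,q] = [q] − [p].
As a 5×10 matrix over Z this has rank 4, with invariant factors (1,1,1,1).

The boundary map ∂_2: C_2 → C_1 maps a triangle to the signed sum of its edges. For instance
  ∂[0,1,3] = [1,3] − [0,3] + [0,1],
  ∂[0,2,4] = [2,4] − [0,4] + [0,2].
The resulting 10×10 matrix has rank 6, and its Smith normal form has invariant factors (1,1,1,1,1,1).

Boundary ∂_3: C_3 → C_2 sends each 3-simplex σ to the alternating sum Σ_i (−1)^i (σ with its i-th vertex removed). For instance
  ∂[1,2,3,4] = [2,3,4] − [1,3,4] + [1,2,4] − [1,2,3],
  ∂[0,1,3,4] = [1,3,4] − [0,3,4] + [0,1,4] − [0,1,3].
This gives a 10×5 integer matrix of rank 4; reducing to Smith normal form yields diagonal entries (1,1,1,1).

Reading off H_k = ker ∂_k / im ∂_{k+1}:

  H_0: rank C_0 − rank ∂_1 = 5 − 4 = 1, and the invariant factors of ∂_1 are all 1, so H_0 ≅ Z.
  H_1: rank ker ∂_1 − rank ∂_2 = (10 − 4) − 6 = 0, and the invariant factors of ∂_2 are all 1, so H_1 ≅ 0.
  H_2: rank ker ∂_2 − rank ∂_3 = (10 − 6) − 4 = 0, and the invariant factors of ∂_3 are all 1, so H_2 ≅ 0.
  H_3: rank ker ∂_3 − rank ∂_4 = (5 − 4) − 0 = 1, and there is no ∂_4, so H_3 ≅ Z.

H_0 = Z,  H_1 = 0,  H_2 = 0,  H_3 = Z.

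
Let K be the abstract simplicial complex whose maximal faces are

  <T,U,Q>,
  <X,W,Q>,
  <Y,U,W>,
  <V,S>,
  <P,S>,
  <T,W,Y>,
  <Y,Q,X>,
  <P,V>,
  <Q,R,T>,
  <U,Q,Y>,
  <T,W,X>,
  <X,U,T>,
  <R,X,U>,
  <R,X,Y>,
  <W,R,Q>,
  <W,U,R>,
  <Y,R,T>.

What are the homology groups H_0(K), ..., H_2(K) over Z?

Take the total order P < Q < R < S < T < U < V < W < X < Y on the vertex set. Then K (dimension 2) consists of the simplices:

  0-simplices (10): P, Q, R, S, T, U, V, W, X, Y
  1-simplices (24): PS, PV, QR, QT, QU, QW, QX, QY, RT, RU, RW, RX, RY, SV, TU, TW, TX, TY, UW, UX, UY, WX, WY, XY
  2-simplices (14): QRT, QRW, QTU, QUY, QWX, QXY, RTY, RUW, RUX, RXY, TUX, TWX, TWY, UWY

so the chain groups are C_0 ≅ Z^10, C_1 ≅ Z^24, C_2 ≅ Z^14.

Boundary ∂_1: C_1 → C_0 sends each edge [p,q] (with p < q) to q − p. For instance
  ∂QW = W − Q.
The resulting 10×24 matrix has rank 8, and its Smith normal form has invariant factors (1,1,1,1,1,1,1,1).

∂_2: C_2 → C_1 sends each 2-simplex [p,q,r] to [q,r] − [p,r] + [p,q]. For instance
  ∂UWY = WY − UY + UW,
  ∂QXY = XY − QY + QX.
This gives a 24×14 integer matrix of rank 13; reducing to Smith normal form yields diagonal entries (1,1,1,1,1,1,1,1,1,1,1,1,1).

Computing H_k = (kernel of ∂_k) / (image of ∂_{k+1}):

  H_0: rank C_0 − rank ∂_1 = 10 − 8 = 2, and the invariant factors of ∂_1 are all 1, so H_0 = Z^2.
  H_1: rank ker ∂_1 − rank ∂_2 = (24 − 8) − 13 = 3, and the invariant factors of ∂_2 are all 1, so H_1 = Z^3.
  H_2: rank ker ∂_2 − rank ∂_3 = (14 − 13) − 0 = 1, and there is no ∂_3, so H_2 = Z.

H_0 ≅ Z^2,  H_1 ≅ Z^3,  H_2 ≅ Z.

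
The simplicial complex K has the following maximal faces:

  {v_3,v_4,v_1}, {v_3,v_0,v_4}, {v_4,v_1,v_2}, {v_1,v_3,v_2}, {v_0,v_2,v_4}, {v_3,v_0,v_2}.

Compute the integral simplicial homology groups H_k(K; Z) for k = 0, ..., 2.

H_0 ≅ Z,  H_1 = 0,  H_2 ≅ Z.

Fix the vertex order v_0 < v_1 < v_2 < v_3 < v_4 and write every simplex with vertices in increasing order. Then dim K = 2 and the simplices of K are:

  0-simplices (5): [v_0], [v_1], [v_2], [v_3], [v_4]
  1-simplices (9): [v_0,v_2], [v_0,v_3], [v_0,v_4], [v_1,v_2], [v_1,v_3], [v_1,v_4], [v_2,v_3], [v_2,v_4], [v_3,v_4]
  2-simplices (6): [v_0,v_2,v_3], [v_0,v_2,v_4], [v_0,v_3,v_4], [v_1,v_2,v_3], [v_1,v_2,v_4], [v_1,v_3,v_4]

giving chain groups C_0 ≅ Z^5, C_1 ≅ Z^9, C_2 ≅ Z^6.

Boundary ∂_1: C_1 → C_0 is given by ∂[p,q] = [q] − [p]. For instance
  ∂[v_1,v_2] = [v_2] − [v_1].
This gives a 5×9 integer matrix of rank 4; reducing to Smith normal form yields diagonal entries (1,1,1,1).

The boundary map ∂_2: C_2 → C_1 maps a triangle to the signed sum of its edges. For instance
  ∂[v_0,v_2,v_3] = [v_2,v_3] − [v_0,v_3] + [v_0,v_2],
  ∂[v_1,v_2,v_3] = [v_2,v_3] − [v_1,v_3] + [v_1,v_2].
As a 9×6 matrix over Z this has rank 5, with invariant factors (1,1,1,1,1).

Computing H_k = (kernel of ∂_k) / (image of ∂_{k+1}):

  H_0: rank C_0 − rank ∂_1 = 5 − 4 = 1, and the invariant factors of ∂_1 are all 1, so H_0 = Z.
  H_1: rank ker ∂_1 − rank ∂_2 = (9 − 4) − 5 = 0, and the invariant factors of ∂_2 are all 1, so H_1 = 0.
  H_2: rank ker ∂_2 − rank ∂_3 = (6 − 5) − 0 = 1, and there is no ∂_3, so H_2 = Z.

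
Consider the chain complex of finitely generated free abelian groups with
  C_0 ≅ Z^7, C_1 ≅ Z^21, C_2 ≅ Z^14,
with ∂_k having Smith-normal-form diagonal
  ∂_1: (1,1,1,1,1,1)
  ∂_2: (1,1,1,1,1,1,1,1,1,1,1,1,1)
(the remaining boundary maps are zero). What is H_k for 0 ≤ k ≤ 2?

H_0 ≅ Z,  H_1 ≅ Z^2,  H_2 ≅ Z.

H_0: b_0 = 7 − 0 − 6 = 1; torsion from ∂_1 factors > 1: none. So H_0 ≅ Z.
H_1: b_1 = 21 − 6 − 13 = 2; torsion from ∂_2 factors > 1: none. So H_1 ≅ Z^2.
H_2: b_2 = 14 − 13 − 0 = 1; torsion from ∂_3 factors > 1: none. So H_2 ≅ Z.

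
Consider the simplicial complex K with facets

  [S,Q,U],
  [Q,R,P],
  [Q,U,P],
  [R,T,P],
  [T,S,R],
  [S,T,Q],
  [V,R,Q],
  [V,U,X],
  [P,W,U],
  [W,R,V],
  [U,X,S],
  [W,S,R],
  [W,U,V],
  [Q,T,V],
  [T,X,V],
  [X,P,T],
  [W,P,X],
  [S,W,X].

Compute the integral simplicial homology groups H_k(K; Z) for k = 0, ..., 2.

K has 9 vertices, 27 edges, 18 triangles.
rank ∂_0 = 0, rank ∂_1 = 8 ⇒ b_0 = 9 − 0 − 8 = 1; all invariant factors of ∂_1 are 1 so no torsion. So H_0 ≅ Z.
rank ∂_1 = 8, rank ∂_2 = 18 ⇒ b_1 = 27 − 8 − 18 = 1; ∂_2 has invariant factor(s) [2] giving torsion. So H_1 ≅ Z × Z/2.
rank ∂_2 = 18, rank ∂_3 = 0 ⇒ b_2 = 18 − 18 − 0 = 0. So H_2 ≅ 0.

H_0 = Z,  H_1 = Z × Z/2,  H_2 = 0.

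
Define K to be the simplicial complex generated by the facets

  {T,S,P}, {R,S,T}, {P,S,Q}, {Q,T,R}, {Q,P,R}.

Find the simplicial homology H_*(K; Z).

H_0 = Z,  H_1 = Z,  H_2 = 0.

Take the total order P < Q < R < S < T on the vertex set. Then K (dimension 2) consists of the simplices:

  0-simplices (5): P, Q, R, S, T
  1-simplices (10): PQ, PR, PS, PT, QR, QS, QT, RS, RT, ST
  2-simplices (5): PQR, PQS, PST, QRT, RST

Hence C_0 ≅ Z^5, C_1 ≅ Z^10, C_2 ≅ Z^5.

The boundary map ∂_1: C_1 → C_0 is given by ∂[p,q] = [q] − [p]. For instance
  ∂PR = R − P.
The resulting 5×10 matrix has rank 4, and its Smith normal form has invariant factors (1,1,1,1).

Boundary ∂_2: C_2 → C_1 sends each 2-simplex [p,q,r] to [q,r] − [p,r] + [p,q]. For instance
  ∂PQR = QR − PR + PQ,
  ∂PST = ST − PT + PS.
As a 10×5 matrix over Z this has rank 5, with invariant factors (1,1,1,1,1).

Reading off H_k = ker ∂_k / im ∂_{k+1}:

  H_0: rank C_0 − rank ∂_1 = 5 − 4 = 1, and the invariant factors of ∂_1 are all 1, so H_0 ≅ Z.
  H_1: rank ker ∂_1 − rank ∂_2 = (10 − 4) − 5 = 1, and the invariant factors of ∂_2 are all 1, so H_1 ≅ Z.
  H_2: rank ker ∂_2 − rank ∂_3 = (5 − 5) − 0 = 0, and there is no ∂_3, so H_2 ≅ 0.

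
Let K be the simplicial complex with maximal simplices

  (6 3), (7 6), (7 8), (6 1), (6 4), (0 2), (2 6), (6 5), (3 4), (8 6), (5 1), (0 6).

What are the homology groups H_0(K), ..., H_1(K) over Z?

H_0 = Z,  H_1 = Z^4.

Fix the vertex order 0 < 1 < 2 < 3 < 4 < 5 < 6 < 7 < 8 and write every simplex with vertices in increasing order. Then dim K = 1 and the simplices of K are:

  0-simplices (9): [0], [1], [2], [3], [4], [5], [6], [7], [8]
  1-simplices (12): [0,2], [0,6], [1,5], [1,6], [2,6], [3,4], [3,6], [4,6], [5,6], [6,7], [6,8], [7,8]

so the chain groups are C_0 ≅ Z^9, C_1 ≅ Z^12.

The boundary map ∂_1: C_1 → C_0 sends each edge [p,q] (with p < q) to q − p. For instance
  ∂[0,6] = [6] − [0].
The resulting 9×12 matrix has rank 8, and its Smith normal form has invariant factors (1,1,1,1,1,1,1,1).

Now H_k = ker ∂_k / im ∂_{k+1}, so:

  H_0: rank C_0 − rank ∂_1 = 9 − 8 = 1, and the invariant factors of ∂_1 are all 1, so H_0 ≅ Z.
  H_1: rank ker ∂_1 − rank ∂_2 = (12 − 8) − 0 = 4, and there is no ∂_2, so H_1 ≅ Z^4.

As a check, the Euler characteristic is 9 − 12 = -3, which agrees with 1 − 4 = -3.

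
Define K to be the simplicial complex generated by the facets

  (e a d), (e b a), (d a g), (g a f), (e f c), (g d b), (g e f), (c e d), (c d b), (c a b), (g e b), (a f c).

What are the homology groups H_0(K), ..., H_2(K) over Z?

H_0 ≅ Z,  H_1 ≅ Z/2Z,  H_2 = 0.

We work with the vertex ordering a < b < c < d < e < f < g. The simplices of K, each written with vertices in increasing order, are:

  0-simplices (7): a, b, c, d, e, f, g
  1-simplices (18): ab, ac, ad, ae, af, ag, bc, bd, be, bg, cd, ce, cf, de, dg, ef, eg, fg
  2-simplices (12): abc, abe, acf, ade, adg, afg, bcd, bdg, beg, cde, cef, efg

Hence C_0 ≅ Z^7, C_1 ≅ Z^18, C_2 ≅ Z^12.

The boundary map ∂_1: C_1 → C_0 maps an edge to its endpoints' difference, ∂[p,q] = q − p. For instance
  ∂ad = d − a.
As a 7×18 matrix over Z this has rank 6, with invariant factors (1,1,1,1,1,1).

The boundary map ∂_2: C_2 → C_1 sends each 2-simplex [p,q,r] to [q,r] − [p,r] + [p,q]. For instance
  ∂afg = fg − ag + af,
  ∂beg = eg − bg + be.
The resulting 18×12 matrix has rank 12, and its Smith normal form has invariant factors (1,1,1,1,1,1,1,1,1,1,1,2).

From H_k ≅ ker(∂_k) / im(∂_{k+1}) we obtain:

  H_0: rank C_0 − rank ∂_1 = 7 − 6 = 1, and the invariant factors of ∂_1 are all 1, so H_0 = Z.
  H_1: rank ker ∂_1 − rank ∂_2 = (18 − 6) − 12 = 0, and ∂_2 has invariant factor 2 > 1, so H_1 = Z/2Z.
  H_2: rank ker ∂_2 − rank ∂_3 = (12 − 12) − 0 = 0, and there is no ∂_3, so H_2 = 0.

As a check, the Euler characteristic is 7 − 18 + 12 = 1, which agrees with 1 − 0 + 0 = 1.
(K is a triangulation of the real projective plane RP^2.)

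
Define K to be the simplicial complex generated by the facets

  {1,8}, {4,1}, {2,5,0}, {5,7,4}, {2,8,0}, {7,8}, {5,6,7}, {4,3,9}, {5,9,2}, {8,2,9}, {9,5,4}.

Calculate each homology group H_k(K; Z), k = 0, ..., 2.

Fix the vertex order 0 < 1 < 2 < 3 < 4 < 5 < 6 < 7 < 8 < 9 and write every simplex with vertices in increasing order. Then dim K = 2 and the simplices of K are:

  0-simplices (10): [0], [1], [2], [3], [4], [5], [6], [7], [8], [9]
  1-simplices (19): [0,2], [0,5], [0,8], [1,4], [1,8], [2,5], [2,8], [2,9], [3,4], [3,9], [4,5], [4,7], [4,9], [5,6], [5,7], [5,9], [6,7], [7,8], [8,9]
  2-simplices (8): [0,2,5], [0,2,8], [2,5,9], [2,8,9], [3,4,9], [4,5,7], [4,5,9], [5,6,7]

giving chain groups C_0 ≅ Z^10, C_1 ≅ Z^19, C_2 ≅ Z^8.

The boundary map ∂_1: C_1 → C_0 maps an edge to its endpoints' difference, ∂[p,q] = q − p. For instance
  ∂[4,5] = [5] − [4].
The 10×19 boundary matrix has rank 9 and Smith normal form diag(1,1,1,1,1,1,1,1,1).

Boundary ∂_2: C_2 → C_1 sends each 2-simplex [p,q,r] to [q,r] − [p,r] + [p,q]. For instance
  ∂[0,2,5] = [2,5] − [0,5] + [0,2],
  ∂[2,8,9] = [8,9] − [2,9] + [2,8].
The 19×8 boundary matrix has rank 8 and Smith normal form diag(1,1,1,1,1,1,1,1).

Computing H_k = (kernel of ∂_k) / (image of ∂_{k+1}):

  H_0: rank C_0 − rank ∂_1 = 10 − 9 = 1, and the invariant factors of ∂_1 are all 1, so H_0 = Z.
  H_1: rank ker ∂_1 − rank ∂_2 = (19 − 9) − 8 = 2, and the invariant factors of ∂_2 are all 1, so H_1 = Z^2.
  H_2: rank ker ∂_2 − rank ∂_3 = (8 − 8) − 0 = 0, and there is no ∂_3, so H_2 = 0.

As a check, the Euler characteristic is 10 − 19 + 8 = -1, which agrees with 1 − 2 + 0 = -1.

H_0 ≅ Z,  H_1 ≅ Z^2,  H_2 = 0.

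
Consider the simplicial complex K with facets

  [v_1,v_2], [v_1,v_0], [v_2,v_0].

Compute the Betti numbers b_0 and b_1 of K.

Fix the vertex order v_0 < v_1 < v_2 and write every simplex with vertices in increasing order. Then dim K = 1 and the simplices of K are:

  0-simplices (3): [v_0], [v_1], [v_2]
  1-simplices (3): [v_0,v_1], [v_0,v_2], [v_1,v_2]

Hence C_0 ≅ Z^3, C_1 ≅ Z^3.

∂_1: C_1 → C_0 is given by ∂[p,q] = [q] − [p]. For instance
  ∂[v_0,v_1] = [v_1] − [v_0].
The resulting 3×3 matrix has rank 2, and its Smith normal form has invariant factors (1,1).

Now H_k = ker ∂_k / im ∂_{k+1}, so:

  H_0: rank C_0 − rank ∂_1 = 3 − 2 = 1, and the invariant factors of ∂_1 are all 1, so H_0 = Z.
  H_1: rank ker ∂_1 − rank ∂_2 = (3 − 2) − 0 = 1, and there is no ∂_2, so H_1 = Z.

As a check, the Euler characteristic is 3 − 3 = 0, which agrees with 1 − 1 = 0.
(K is a triangulation of the circle S^1.)

Hence the Betti numbers are b_0 = 1, b_1 = 1.

b_0 = 1, b_1 = 1.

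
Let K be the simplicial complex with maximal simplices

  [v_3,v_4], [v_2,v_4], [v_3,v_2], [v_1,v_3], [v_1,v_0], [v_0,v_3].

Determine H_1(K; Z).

Take the total order v_0 < v_1 < v_2 < v_3 < v_4 on the vertex set. Then K (dimension 1) consists of the simplices:

  0-simplices (5): [v_0], [v_1], [v_2], [v_3], [v_4]
  1-simplices (6): [v_0,v_1], [v_0,v_3], [v_1,v_3], [v_2,v_3], [v_2,v_4], [v_3,v_4]

so the chain groups are C_0 ≅ Z^5, C_1 ≅ Z^6.

The boundary map ∂_1: C_1 → C_0 maps an edge to its endpoints' difference, ∂[p,q] = q − p.
The resulting 5×6 matrix has rank 4, and its Smith normal form has invariant factors (1,1,1,1).

Reading off H_k = ker ∂_k / im ∂_{k+1}:

  H_1: rank ker ∂_1 − rank ∂_2 = (6 − 4) − 0 = 2, and there is no ∂_2, so H_1 ≅ Z^2.

H_1 ≅ Z^2.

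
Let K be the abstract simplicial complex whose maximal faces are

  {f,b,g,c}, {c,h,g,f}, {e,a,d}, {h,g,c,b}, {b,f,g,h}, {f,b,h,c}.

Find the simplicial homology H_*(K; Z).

H_0 ≅ Z^2,  H_1 = 0,  H_2 = 0,  H_3 ≅ Z.

We work with the vertex ordering a < b < c < d < e < f < g < h. The simplices of K, each written with vertices in increasing order, are:

  0-simplices (8): a, b, c, d, e, f, g, h
  1-simplices (13): ad, ae, bc, bf, bg, bh, cf, cg, ch, de, fg, fh, gh
  2-simplices (11): ade, bcf, bcg, bch, bfg, bfh, bgh, cfg, cfh, cgh, fgh
  3-simplices (5): bcfg, bcfh, bcgh, bfgh, cfgh

so the chain groups are C_0 ≅ Z^8, C_1 ≅ Z^13, C_2 ≅ Z^11, C_3 ≅ Z^5.

The boundary map ∂_1: C_1 → C_0 is given by ∂[p,q] = [q] − [p].
The resulting 8×13 matrix has rank 6, and its Smith normal form has invariant factors (1,1,1,1,1,1).

∂_2: C_2 → C_1 acts by ∂[p,q,r] = [q,r] − [p,r] + [p,q]. For instance
  ∂bgh = gh − bh + bg,
  ∂bcf = cf − bf + bc.
As a 13×11 matrix over Z this has rank 7, with invariant factors (1,1,1,1,1,1,1).

The boundary map ∂_3: C_3 → C_2 sends each 3-simplex σ to the alternating sum Σ_i (−1)^i (σ with its i-th vertex removed). For instance
  ∂bcfg = cfg − bfg + bcg − bcf,
  ∂bcgh = cgh − bgh + bch − bcg.
As a 11×5 matrix over Z this has rank 4, with invariant factors (1,1,1,1).

Computing H_k = (kernel of ∂_k) / (image of ∂_{k+1}):

  H_0: rank C_0 − rank ∂_1 = 8 − 6 = 2, and the invariant factors of ∂_1 are all 1, so H_0 ≅ Z^2.
  H_1: rank ker ∂_1 − rank ∂_2 = (13 − 6) − 7 = 0, and the invariant factors of ∂_2 are all 1, so H_1 ≅ 0.
  H_2: rank ker ∂_2 − rank ∂_3 = (11 − 7) − 4 = 0, and the invariant factors of ∂_3 are all 1, so H_2 ≅ 0.
  H_3: rank ker ∂_3 − rank ∂_4 = (5 − 4) − 0 = 1, and there is no ∂_4, so H_3 ≅ Z.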